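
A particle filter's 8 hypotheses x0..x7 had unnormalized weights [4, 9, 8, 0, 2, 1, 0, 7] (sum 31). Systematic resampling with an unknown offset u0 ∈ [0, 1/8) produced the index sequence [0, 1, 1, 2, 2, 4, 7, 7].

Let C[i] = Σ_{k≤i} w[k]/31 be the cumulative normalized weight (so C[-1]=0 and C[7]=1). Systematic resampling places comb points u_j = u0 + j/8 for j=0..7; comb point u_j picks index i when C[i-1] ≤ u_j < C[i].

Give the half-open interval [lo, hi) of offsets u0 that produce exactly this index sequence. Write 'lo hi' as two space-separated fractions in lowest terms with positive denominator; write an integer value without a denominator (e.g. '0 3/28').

13/248 29/248

C = [4/31, 13/31, 21/31, 21/31, 23/31, 24/31, 24/31, 1]
j=0 picked index 0: u0 ∈ [0, 4/31)
j=1 picked index 1: u0 ∈ [1/248, 73/248)
j=2 picked index 1: u0 ∈ [-15/124, 21/124)
j=3 picked index 2: u0 ∈ [11/248, 75/248)
j=4 picked index 2: u0 ∈ [-5/62, 11/62)
j=5 picked index 4: u0 ∈ [13/248, 29/248)
j=6 picked index 7: u0 ∈ [3/124, 1/4)
j=7 picked index 7: u0 ∈ [-25/248, 1/8)
intersection: [13/248, 29/248)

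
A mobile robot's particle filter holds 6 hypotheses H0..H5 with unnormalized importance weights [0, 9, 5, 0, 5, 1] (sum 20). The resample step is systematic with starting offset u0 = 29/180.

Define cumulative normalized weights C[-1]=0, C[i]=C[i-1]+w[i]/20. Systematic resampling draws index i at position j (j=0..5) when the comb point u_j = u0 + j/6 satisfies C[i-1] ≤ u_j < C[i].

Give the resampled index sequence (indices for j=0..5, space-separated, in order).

1 1 2 2 4 5

C = [0, 9/20, 7/10, 7/10, 19/20, 1]
j=0: u_0=29/180 ∈ [0, 9/20) → index 1
j=1: u_1=59/180 ∈ [0, 9/20) → index 1
j=2: u_2=89/180 ∈ [9/20, 7/10) → index 2
j=3: u_3=119/180 ∈ [9/20, 7/10) → index 2
j=4: u_4=149/180 ∈ [7/10, 19/20) → index 4
j=5: u_5=179/180 ∈ [19/20, 1) → index 5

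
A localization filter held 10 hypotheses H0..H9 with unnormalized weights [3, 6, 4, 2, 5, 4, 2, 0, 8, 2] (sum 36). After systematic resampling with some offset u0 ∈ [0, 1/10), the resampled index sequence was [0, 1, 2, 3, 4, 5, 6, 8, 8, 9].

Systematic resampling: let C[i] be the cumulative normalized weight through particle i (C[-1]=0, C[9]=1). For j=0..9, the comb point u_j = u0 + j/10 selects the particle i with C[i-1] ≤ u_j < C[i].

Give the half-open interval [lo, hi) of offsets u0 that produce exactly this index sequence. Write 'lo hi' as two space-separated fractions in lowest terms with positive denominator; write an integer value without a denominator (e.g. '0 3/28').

C = [1/12, 1/4, 13/36, 5/12, 5/9, 2/3, 13/18, 13/18, 17/18, 1]
j=0 picked index 0: u0 ∈ [0, 1/12)
j=1 picked index 1: u0 ∈ [-1/60, 3/20)
j=2 picked index 2: u0 ∈ [1/20, 29/180)
j=3 picked index 3: u0 ∈ [11/180, 7/60)
j=4 picked index 4: u0 ∈ [1/60, 7/45)
j=5 picked index 5: u0 ∈ [1/18, 1/6)
j=6 picked index 6: u0 ∈ [1/15, 11/90)
j=7 picked index 8: u0 ∈ [1/45, 11/45)
j=8 picked index 8: u0 ∈ [-7/90, 13/90)
j=9 picked index 9: u0 ∈ [2/45, 1/10)
intersection: [1/15, 1/12)

1/15 1/12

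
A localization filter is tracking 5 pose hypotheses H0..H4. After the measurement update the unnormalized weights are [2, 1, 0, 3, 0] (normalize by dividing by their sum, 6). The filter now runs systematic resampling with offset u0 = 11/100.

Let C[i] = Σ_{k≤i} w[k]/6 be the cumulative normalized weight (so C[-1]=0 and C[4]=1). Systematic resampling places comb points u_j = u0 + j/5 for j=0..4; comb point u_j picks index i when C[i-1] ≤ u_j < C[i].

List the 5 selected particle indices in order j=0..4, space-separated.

0 0 3 3 3

C = [1/3, 1/2, 1/2, 1, 1]
j=0: u_0=11/100 ∈ [0, 1/3) → index 0
j=1: u_1=31/100 ∈ [0, 1/3) → index 0
j=2: u_2=51/100 ∈ [1/2, 1) → index 3
j=3: u_3=71/100 ∈ [1/2, 1) → index 3
j=4: u_4=91/100 ∈ [1/2, 1) → index 3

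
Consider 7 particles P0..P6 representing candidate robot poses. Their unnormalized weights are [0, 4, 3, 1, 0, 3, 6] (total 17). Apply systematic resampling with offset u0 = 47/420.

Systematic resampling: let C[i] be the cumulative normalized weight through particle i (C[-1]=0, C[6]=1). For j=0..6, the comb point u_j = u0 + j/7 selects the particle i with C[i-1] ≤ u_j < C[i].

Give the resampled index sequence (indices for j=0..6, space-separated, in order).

1 2 2 5 6 6 6

C = [0, 4/17, 7/17, 8/17, 8/17, 11/17, 1]
j=0: u_0=47/420 ∈ [0, 4/17) → index 1
j=1: u_1=107/420 ∈ [4/17, 7/17) → index 2
j=2: u_2=167/420 ∈ [4/17, 7/17) → index 2
j=3: u_3=227/420 ∈ [8/17, 11/17) → index 5
j=4: u_4=41/60 ∈ [11/17, 1) → index 6
j=5: u_5=347/420 ∈ [11/17, 1) → index 6
j=6: u_6=407/420 ∈ [11/17, 1) → index 6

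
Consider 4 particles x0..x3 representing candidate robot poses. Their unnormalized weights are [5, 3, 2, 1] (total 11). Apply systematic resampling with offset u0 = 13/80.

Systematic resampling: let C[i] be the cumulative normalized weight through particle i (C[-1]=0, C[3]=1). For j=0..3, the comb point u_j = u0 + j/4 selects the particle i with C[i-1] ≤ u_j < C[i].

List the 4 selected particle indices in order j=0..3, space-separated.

0 0 1 3

C = [5/11, 8/11, 10/11, 1]
j=0: u_0=13/80 ∈ [0, 5/11) → index 0
j=1: u_1=33/80 ∈ [0, 5/11) → index 0
j=2: u_2=53/80 ∈ [5/11, 8/11) → index 1
j=3: u_3=73/80 ∈ [10/11, 1) → index 3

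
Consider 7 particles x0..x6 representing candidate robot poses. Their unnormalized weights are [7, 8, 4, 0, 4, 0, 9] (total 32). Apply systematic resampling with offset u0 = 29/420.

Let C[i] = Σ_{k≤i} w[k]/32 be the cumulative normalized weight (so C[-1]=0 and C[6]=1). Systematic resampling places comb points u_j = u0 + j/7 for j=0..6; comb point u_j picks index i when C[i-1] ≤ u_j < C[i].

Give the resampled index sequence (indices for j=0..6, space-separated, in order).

C = [7/32, 15/32, 19/32, 19/32, 23/32, 23/32, 1]
j=0: u_0=29/420 ∈ [0, 7/32) → index 0
j=1: u_1=89/420 ∈ [0, 7/32) → index 0
j=2: u_2=149/420 ∈ [7/32, 15/32) → index 1
j=3: u_3=209/420 ∈ [15/32, 19/32) → index 2
j=4: u_4=269/420 ∈ [19/32, 23/32) → index 4
j=5: u_5=47/60 ∈ [23/32, 1) → index 6
j=6: u_6=389/420 ∈ [23/32, 1) → index 6

0 0 1 2 4 6 6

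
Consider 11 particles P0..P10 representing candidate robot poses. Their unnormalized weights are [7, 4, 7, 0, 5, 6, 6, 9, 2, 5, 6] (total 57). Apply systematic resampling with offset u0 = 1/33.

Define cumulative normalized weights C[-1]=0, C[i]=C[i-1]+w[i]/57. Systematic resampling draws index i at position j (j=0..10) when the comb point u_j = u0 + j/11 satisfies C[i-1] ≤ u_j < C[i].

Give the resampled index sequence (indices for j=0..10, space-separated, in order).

0 0 2 2 4 5 6 7 7 9 10

C = [7/57, 11/57, 6/19, 6/19, 23/57, 29/57, 35/57, 44/57, 46/57, 17/19, 1]
j=0: u_0=1/33 ∈ [0, 7/57) → index 0
j=1: u_1=4/33 ∈ [0, 7/57) → index 0
j=2: u_2=7/33 ∈ [11/57, 6/19) → index 2
j=3: u_3=10/33 ∈ [11/57, 6/19) → index 2
j=4: u_4=13/33 ∈ [6/19, 23/57) → index 4
j=5: u_5=16/33 ∈ [23/57, 29/57) → index 5
j=6: u_6=19/33 ∈ [29/57, 35/57) → index 6
j=7: u_7=2/3 ∈ [35/57, 44/57) → index 7
j=8: u_8=25/33 ∈ [35/57, 44/57) → index 7
j=9: u_9=28/33 ∈ [46/57, 17/19) → index 9
j=10: u_10=31/33 ∈ [17/19, 1) → index 10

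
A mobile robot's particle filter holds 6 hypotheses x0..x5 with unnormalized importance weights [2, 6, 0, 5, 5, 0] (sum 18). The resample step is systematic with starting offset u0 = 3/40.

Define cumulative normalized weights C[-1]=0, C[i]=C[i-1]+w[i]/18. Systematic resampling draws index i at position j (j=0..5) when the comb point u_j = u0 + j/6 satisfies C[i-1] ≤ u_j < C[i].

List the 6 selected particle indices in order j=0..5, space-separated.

0 1 1 3 4 4

C = [1/9, 4/9, 4/9, 13/18, 1, 1]
j=0: u_0=3/40 ∈ [0, 1/9) → index 0
j=1: u_1=29/120 ∈ [1/9, 4/9) → index 1
j=2: u_2=49/120 ∈ [1/9, 4/9) → index 1
j=3: u_3=23/40 ∈ [4/9, 13/18) → index 3
j=4: u_4=89/120 ∈ [13/18, 1) → index 4
j=5: u_5=109/120 ∈ [13/18, 1) → index 4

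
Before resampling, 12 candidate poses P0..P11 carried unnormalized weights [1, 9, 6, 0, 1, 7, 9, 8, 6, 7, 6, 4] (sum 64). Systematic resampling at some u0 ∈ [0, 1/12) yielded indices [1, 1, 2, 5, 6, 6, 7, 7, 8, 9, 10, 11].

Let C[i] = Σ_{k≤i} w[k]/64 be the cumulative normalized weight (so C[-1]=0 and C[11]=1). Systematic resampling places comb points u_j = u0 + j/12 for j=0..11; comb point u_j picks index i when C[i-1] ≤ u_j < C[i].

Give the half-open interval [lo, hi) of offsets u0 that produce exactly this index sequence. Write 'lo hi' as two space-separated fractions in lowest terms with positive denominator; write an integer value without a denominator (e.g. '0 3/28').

1/24 11/192

C = [1/64, 5/32, 1/4, 1/4, 17/64, 3/8, 33/64, 41/64, 47/64, 27/32, 15/16, 1]
j=0 picked index 1: u0 ∈ [1/64, 5/32)
j=1 picked index 1: u0 ∈ [-13/192, 7/96)
j=2 picked index 2: u0 ∈ [-1/96, 1/12)
j=3 picked index 5: u0 ∈ [1/64, 1/8)
j=4 picked index 6: u0 ∈ [1/24, 35/192)
j=5 picked index 6: u0 ∈ [-1/24, 19/192)
j=6 picked index 7: u0 ∈ [1/64, 9/64)
j=7 picked index 7: u0 ∈ [-13/192, 11/192)
j=8 picked index 8: u0 ∈ [-5/192, 13/192)
j=9 picked index 9: u0 ∈ [-1/64, 3/32)
j=10 picked index 10: u0 ∈ [1/96, 5/48)
j=11 picked index 11: u0 ∈ [1/48, 1/12)
intersection: [1/24, 11/192)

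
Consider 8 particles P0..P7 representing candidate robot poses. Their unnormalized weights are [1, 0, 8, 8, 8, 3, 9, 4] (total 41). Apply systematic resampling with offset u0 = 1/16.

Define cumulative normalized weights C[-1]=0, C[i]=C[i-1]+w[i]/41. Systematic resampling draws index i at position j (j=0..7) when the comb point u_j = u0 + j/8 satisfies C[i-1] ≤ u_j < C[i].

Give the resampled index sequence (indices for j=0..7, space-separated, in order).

C = [1/41, 1/41, 9/41, 17/41, 25/41, 28/41, 37/41, 1]
j=0: u_0=1/16 ∈ [1/41, 9/41) → index 2
j=1: u_1=3/16 ∈ [1/41, 9/41) → index 2
j=2: u_2=5/16 ∈ [9/41, 17/41) → index 3
j=3: u_3=7/16 ∈ [17/41, 25/41) → index 4
j=4: u_4=9/16 ∈ [17/41, 25/41) → index 4
j=5: u_5=11/16 ∈ [28/41, 37/41) → index 6
j=6: u_6=13/16 ∈ [28/41, 37/41) → index 6
j=7: u_7=15/16 ∈ [37/41, 1) → index 7

2 2 3 4 4 6 6 7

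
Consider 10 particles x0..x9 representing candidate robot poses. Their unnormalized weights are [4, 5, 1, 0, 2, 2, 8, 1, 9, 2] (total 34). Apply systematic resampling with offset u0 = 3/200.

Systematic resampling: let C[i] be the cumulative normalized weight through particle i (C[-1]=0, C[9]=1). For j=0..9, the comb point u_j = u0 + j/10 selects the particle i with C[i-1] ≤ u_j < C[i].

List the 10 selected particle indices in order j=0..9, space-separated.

0 0 1 4 6 6 6 8 8 8

C = [2/17, 9/34, 5/17, 5/17, 6/17, 7/17, 11/17, 23/34, 16/17, 1]
j=0: u_0=3/200 ∈ [0, 2/17) → index 0
j=1: u_1=23/200 ∈ [0, 2/17) → index 0
j=2: u_2=43/200 ∈ [2/17, 9/34) → index 1
j=3: u_3=63/200 ∈ [5/17, 6/17) → index 4
j=4: u_4=83/200 ∈ [7/17, 11/17) → index 6
j=5: u_5=103/200 ∈ [7/17, 11/17) → index 6
j=6: u_6=123/200 ∈ [7/17, 11/17) → index 6
j=7: u_7=143/200 ∈ [23/34, 16/17) → index 8
j=8: u_8=163/200 ∈ [23/34, 16/17) → index 8
j=9: u_9=183/200 ∈ [23/34, 16/17) → index 8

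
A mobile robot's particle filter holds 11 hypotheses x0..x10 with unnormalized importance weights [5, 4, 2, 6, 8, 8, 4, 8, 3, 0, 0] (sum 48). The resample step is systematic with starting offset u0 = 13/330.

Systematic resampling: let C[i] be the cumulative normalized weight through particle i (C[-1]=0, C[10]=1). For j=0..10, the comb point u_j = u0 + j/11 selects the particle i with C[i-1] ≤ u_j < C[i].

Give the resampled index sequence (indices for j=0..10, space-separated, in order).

C = [5/48, 3/16, 11/48, 17/48, 25/48, 11/16, 37/48, 15/16, 1, 1, 1]
j=0: u_0=13/330 ∈ [0, 5/48) → index 0
j=1: u_1=43/330 ∈ [5/48, 3/16) → index 1
j=2: u_2=73/330 ∈ [3/16, 11/48) → index 2
j=3: u_3=103/330 ∈ [11/48, 17/48) → index 3
j=4: u_4=133/330 ∈ [17/48, 25/48) → index 4
j=5: u_5=163/330 ∈ [17/48, 25/48) → index 4
j=6: u_6=193/330 ∈ [25/48, 11/16) → index 5
j=7: u_7=223/330 ∈ [25/48, 11/16) → index 5
j=8: u_8=23/30 ∈ [11/16, 37/48) → index 6
j=9: u_9=283/330 ∈ [37/48, 15/16) → index 7
j=10: u_10=313/330 ∈ [15/16, 1) → index 8

0 1 2 3 4 4 5 5 6 7 8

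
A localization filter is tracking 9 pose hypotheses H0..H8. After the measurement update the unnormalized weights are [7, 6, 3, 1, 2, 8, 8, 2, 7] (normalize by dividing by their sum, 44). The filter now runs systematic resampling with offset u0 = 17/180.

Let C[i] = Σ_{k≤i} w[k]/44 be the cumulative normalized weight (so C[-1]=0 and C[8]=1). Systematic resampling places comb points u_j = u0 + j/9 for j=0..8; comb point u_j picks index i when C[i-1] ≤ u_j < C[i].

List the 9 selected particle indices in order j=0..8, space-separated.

0 1 2 4 5 6 6 8 8

C = [7/44, 13/44, 4/11, 17/44, 19/44, 27/44, 35/44, 37/44, 1]
j=0: u_0=17/180 ∈ [0, 7/44) → index 0
j=1: u_1=37/180 ∈ [7/44, 13/44) → index 1
j=2: u_2=19/60 ∈ [13/44, 4/11) → index 2
j=3: u_3=77/180 ∈ [17/44, 19/44) → index 4
j=4: u_4=97/180 ∈ [19/44, 27/44) → index 5
j=5: u_5=13/20 ∈ [27/44, 35/44) → index 6
j=6: u_6=137/180 ∈ [27/44, 35/44) → index 6
j=7: u_7=157/180 ∈ [37/44, 1) → index 8
j=8: u_8=59/60 ∈ [37/44, 1) → index 8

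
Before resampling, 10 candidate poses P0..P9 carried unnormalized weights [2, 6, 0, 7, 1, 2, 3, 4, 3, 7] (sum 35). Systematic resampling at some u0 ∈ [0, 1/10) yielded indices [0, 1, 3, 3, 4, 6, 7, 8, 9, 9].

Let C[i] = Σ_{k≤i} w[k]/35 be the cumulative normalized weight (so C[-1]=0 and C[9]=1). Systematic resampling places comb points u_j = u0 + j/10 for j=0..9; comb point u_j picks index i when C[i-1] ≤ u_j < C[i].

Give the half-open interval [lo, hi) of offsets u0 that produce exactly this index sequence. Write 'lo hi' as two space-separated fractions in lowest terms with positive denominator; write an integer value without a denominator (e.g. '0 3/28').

1/35 2/35

C = [2/35, 8/35, 8/35, 3/7, 16/35, 18/35, 3/5, 5/7, 4/5, 1]
j=0 picked index 0: u0 ∈ [0, 2/35)
j=1 picked index 1: u0 ∈ [-3/70, 9/70)
j=2 picked index 3: u0 ∈ [1/35, 8/35)
j=3 picked index 3: u0 ∈ [-1/14, 9/70)
j=4 picked index 4: u0 ∈ [1/35, 2/35)
j=5 picked index 6: u0 ∈ [1/70, 1/10)
j=6 picked index 7: u0 ∈ [0, 4/35)
j=7 picked index 8: u0 ∈ [1/70, 1/10)
j=8 picked index 9: u0 ∈ [0, 1/5)
j=9 picked index 9: u0 ∈ [-1/10, 1/10)
intersection: [1/35, 2/35)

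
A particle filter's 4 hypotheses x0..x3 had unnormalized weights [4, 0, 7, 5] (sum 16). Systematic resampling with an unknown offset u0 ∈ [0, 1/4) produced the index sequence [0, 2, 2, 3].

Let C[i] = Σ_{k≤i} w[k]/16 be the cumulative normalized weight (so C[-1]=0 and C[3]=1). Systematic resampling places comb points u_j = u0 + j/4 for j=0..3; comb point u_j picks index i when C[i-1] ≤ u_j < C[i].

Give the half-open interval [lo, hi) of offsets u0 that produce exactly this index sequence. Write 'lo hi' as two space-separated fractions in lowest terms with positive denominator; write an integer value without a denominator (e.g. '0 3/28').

0 3/16

C = [1/4, 1/4, 11/16, 1]
j=0 picked index 0: u0 ∈ [0, 1/4)
j=1 picked index 2: u0 ∈ [0, 7/16)
j=2 picked index 2: u0 ∈ [-1/4, 3/16)
j=3 picked index 3: u0 ∈ [-1/16, 1/4)
intersection: [0, 3/16)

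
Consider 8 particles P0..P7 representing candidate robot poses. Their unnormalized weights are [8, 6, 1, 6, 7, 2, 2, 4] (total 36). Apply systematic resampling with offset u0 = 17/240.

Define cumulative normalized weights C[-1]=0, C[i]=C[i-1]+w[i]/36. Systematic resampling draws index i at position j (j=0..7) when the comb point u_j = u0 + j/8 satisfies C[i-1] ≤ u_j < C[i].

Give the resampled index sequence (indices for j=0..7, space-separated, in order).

0 0 1 3 3 4 5 7

C = [2/9, 7/18, 5/12, 7/12, 7/9, 5/6, 8/9, 1]
j=0: u_0=17/240 ∈ [0, 2/9) → index 0
j=1: u_1=47/240 ∈ [0, 2/9) → index 0
j=2: u_2=77/240 ∈ [2/9, 7/18) → index 1
j=3: u_3=107/240 ∈ [5/12, 7/12) → index 3
j=4: u_4=137/240 ∈ [5/12, 7/12) → index 3
j=5: u_5=167/240 ∈ [7/12, 7/9) → index 4
j=6: u_6=197/240 ∈ [7/9, 5/6) → index 5
j=7: u_7=227/240 ∈ [8/9, 1) → index 7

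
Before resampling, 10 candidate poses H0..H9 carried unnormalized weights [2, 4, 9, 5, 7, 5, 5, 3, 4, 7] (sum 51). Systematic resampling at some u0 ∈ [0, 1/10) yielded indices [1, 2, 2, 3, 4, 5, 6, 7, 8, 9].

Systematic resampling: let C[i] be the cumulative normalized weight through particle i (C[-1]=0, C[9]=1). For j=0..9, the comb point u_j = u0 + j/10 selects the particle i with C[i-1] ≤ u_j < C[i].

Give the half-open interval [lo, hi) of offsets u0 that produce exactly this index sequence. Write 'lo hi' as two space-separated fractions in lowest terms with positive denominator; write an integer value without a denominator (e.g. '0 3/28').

C = [2/51, 2/17, 5/17, 20/51, 9/17, 32/51, 37/51, 40/51, 44/51, 1]
j=0 picked index 1: u0 ∈ [2/51, 2/17)
j=1 picked index 2: u0 ∈ [3/170, 33/170)
j=2 picked index 2: u0 ∈ [-7/85, 8/85)
j=3 picked index 3: u0 ∈ [-1/170, 47/510)
j=4 picked index 4: u0 ∈ [-2/255, 11/85)
j=5 picked index 5: u0 ∈ [1/34, 13/102)
j=6 picked index 6: u0 ∈ [7/255, 32/255)
j=7 picked index 7: u0 ∈ [13/510, 43/510)
j=8 picked index 8: u0 ∈ [-4/255, 16/255)
j=9 picked index 9: u0 ∈ [-19/510, 1/10)
intersection: [2/51, 16/255)

2/51 16/255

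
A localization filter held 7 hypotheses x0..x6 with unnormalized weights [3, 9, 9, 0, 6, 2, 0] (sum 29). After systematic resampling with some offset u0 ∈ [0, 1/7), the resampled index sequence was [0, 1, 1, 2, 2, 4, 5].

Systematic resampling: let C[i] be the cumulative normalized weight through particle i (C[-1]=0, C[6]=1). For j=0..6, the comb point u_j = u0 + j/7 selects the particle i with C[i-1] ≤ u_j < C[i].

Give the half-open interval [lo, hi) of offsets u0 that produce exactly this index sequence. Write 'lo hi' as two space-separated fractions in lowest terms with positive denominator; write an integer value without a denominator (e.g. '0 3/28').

C = [3/29, 12/29, 21/29, 21/29, 27/29, 1, 1]
j=0 picked index 0: u0 ∈ [0, 3/29)
j=1 picked index 1: u0 ∈ [-8/203, 55/203)
j=2 picked index 1: u0 ∈ [-37/203, 26/203)
j=3 picked index 2: u0 ∈ [-3/203, 60/203)
j=4 picked index 2: u0 ∈ [-32/203, 31/203)
j=5 picked index 4: u0 ∈ [2/203, 44/203)
j=6 picked index 5: u0 ∈ [15/203, 1/7)
intersection: [15/203, 3/29)

15/203 3/29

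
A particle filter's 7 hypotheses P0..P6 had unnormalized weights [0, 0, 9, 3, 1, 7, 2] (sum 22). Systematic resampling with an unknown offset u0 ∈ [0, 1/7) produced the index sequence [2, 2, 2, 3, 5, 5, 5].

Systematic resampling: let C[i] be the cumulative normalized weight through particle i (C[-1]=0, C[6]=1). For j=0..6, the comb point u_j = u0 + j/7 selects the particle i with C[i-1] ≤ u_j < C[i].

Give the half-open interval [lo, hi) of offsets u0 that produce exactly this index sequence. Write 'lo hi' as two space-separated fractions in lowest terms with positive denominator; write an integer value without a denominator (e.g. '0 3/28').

3/154 4/77

C = [0, 0, 9/22, 6/11, 13/22, 10/11, 1]
j=0 picked index 2: u0 ∈ [0, 9/22)
j=1 picked index 2: u0 ∈ [-1/7, 41/154)
j=2 picked index 2: u0 ∈ [-2/7, 19/154)
j=3 picked index 3: u0 ∈ [-3/154, 9/77)
j=4 picked index 5: u0 ∈ [3/154, 26/77)
j=5 picked index 5: u0 ∈ [-19/154, 15/77)
j=6 picked index 5: u0 ∈ [-41/154, 4/77)
intersection: [3/154, 4/77)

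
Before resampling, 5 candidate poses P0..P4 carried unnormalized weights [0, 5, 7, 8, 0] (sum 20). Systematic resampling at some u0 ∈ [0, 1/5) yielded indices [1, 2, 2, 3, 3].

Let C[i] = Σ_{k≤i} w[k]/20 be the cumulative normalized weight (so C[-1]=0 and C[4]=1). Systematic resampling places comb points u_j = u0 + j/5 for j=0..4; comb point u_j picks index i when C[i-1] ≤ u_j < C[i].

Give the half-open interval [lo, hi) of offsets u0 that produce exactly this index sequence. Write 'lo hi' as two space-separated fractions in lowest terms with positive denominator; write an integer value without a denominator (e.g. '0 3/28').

1/20 1/5

C = [0, 1/4, 3/5, 1, 1]
j=0 picked index 1: u0 ∈ [0, 1/4)
j=1 picked index 2: u0 ∈ [1/20, 2/5)
j=2 picked index 2: u0 ∈ [-3/20, 1/5)
j=3 picked index 3: u0 ∈ [0, 2/5)
j=4 picked index 3: u0 ∈ [-1/5, 1/5)
intersection: [1/20, 1/5)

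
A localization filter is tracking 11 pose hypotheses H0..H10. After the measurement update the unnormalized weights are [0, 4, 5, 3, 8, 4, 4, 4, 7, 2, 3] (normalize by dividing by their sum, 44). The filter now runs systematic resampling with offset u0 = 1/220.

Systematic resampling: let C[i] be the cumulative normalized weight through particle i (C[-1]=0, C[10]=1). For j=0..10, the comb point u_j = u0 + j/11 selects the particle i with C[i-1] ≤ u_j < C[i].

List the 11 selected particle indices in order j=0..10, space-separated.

1 2 2 4 4 5 6 7 8 8 9

C = [0, 1/11, 9/44, 3/11, 5/11, 6/11, 7/11, 8/11, 39/44, 41/44, 1]
j=0: u_0=1/220 ∈ [0, 1/11) → index 1
j=1: u_1=21/220 ∈ [1/11, 9/44) → index 2
j=2: u_2=41/220 ∈ [1/11, 9/44) → index 2
j=3: u_3=61/220 ∈ [3/11, 5/11) → index 4
j=4: u_4=81/220 ∈ [3/11, 5/11) → index 4
j=5: u_5=101/220 ∈ [5/11, 6/11) → index 5
j=6: u_6=11/20 ∈ [6/11, 7/11) → index 6
j=7: u_7=141/220 ∈ [7/11, 8/11) → index 7
j=8: u_8=161/220 ∈ [8/11, 39/44) → index 8
j=9: u_9=181/220 ∈ [8/11, 39/44) → index 8
j=10: u_10=201/220 ∈ [39/44, 41/44) → index 9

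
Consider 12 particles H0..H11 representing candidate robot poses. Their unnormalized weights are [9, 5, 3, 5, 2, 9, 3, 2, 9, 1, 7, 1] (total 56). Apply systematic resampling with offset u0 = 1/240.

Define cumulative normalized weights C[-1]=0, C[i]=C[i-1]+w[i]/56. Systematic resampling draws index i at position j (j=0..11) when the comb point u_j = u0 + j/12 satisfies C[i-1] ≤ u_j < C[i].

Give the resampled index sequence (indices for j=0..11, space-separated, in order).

0 0 1 2 3 4 5 5 7 8 8 10

C = [9/56, 1/4, 17/56, 11/28, 3/7, 33/56, 9/14, 19/28, 47/56, 6/7, 55/56, 1]
j=0: u_0=1/240 ∈ [0, 9/56) → index 0
j=1: u_1=7/80 ∈ [0, 9/56) → index 0
j=2: u_2=41/240 ∈ [9/56, 1/4) → index 1
j=3: u_3=61/240 ∈ [1/4, 17/56) → index 2
j=4: u_4=27/80 ∈ [17/56, 11/28) → index 3
j=5: u_5=101/240 ∈ [11/28, 3/7) → index 4
j=6: u_6=121/240 ∈ [3/7, 33/56) → index 5
j=7: u_7=47/80 ∈ [3/7, 33/56) → index 5
j=8: u_8=161/240 ∈ [9/14, 19/28) → index 7
j=9: u_9=181/240 ∈ [19/28, 47/56) → index 8
j=10: u_10=67/80 ∈ [19/28, 47/56) → index 8
j=11: u_11=221/240 ∈ [6/7, 55/56) → index 10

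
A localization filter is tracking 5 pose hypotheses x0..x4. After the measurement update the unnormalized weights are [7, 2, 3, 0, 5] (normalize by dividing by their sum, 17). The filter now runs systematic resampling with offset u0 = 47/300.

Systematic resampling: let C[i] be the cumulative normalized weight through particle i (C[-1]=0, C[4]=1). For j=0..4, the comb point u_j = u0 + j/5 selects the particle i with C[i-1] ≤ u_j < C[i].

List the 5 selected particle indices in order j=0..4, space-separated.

0 0 2 4 4

C = [7/17, 9/17, 12/17, 12/17, 1]
j=0: u_0=47/300 ∈ [0, 7/17) → index 0
j=1: u_1=107/300 ∈ [0, 7/17) → index 0
j=2: u_2=167/300 ∈ [9/17, 12/17) → index 2
j=3: u_3=227/300 ∈ [12/17, 1) → index 4
j=4: u_4=287/300 ∈ [12/17, 1) → index 4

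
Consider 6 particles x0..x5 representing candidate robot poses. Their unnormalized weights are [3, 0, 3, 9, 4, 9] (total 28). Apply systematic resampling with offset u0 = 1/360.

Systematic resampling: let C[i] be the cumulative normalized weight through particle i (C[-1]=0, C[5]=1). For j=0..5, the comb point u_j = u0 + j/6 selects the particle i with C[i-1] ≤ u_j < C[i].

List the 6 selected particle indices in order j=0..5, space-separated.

0 2 3 3 4 5

C = [3/28, 3/28, 3/14, 15/28, 19/28, 1]
j=0: u_0=1/360 ∈ [0, 3/28) → index 0
j=1: u_1=61/360 ∈ [3/28, 3/14) → index 2
j=2: u_2=121/360 ∈ [3/14, 15/28) → index 3
j=3: u_3=181/360 ∈ [3/14, 15/28) → index 3
j=4: u_4=241/360 ∈ [15/28, 19/28) → index 4
j=5: u_5=301/360 ∈ [19/28, 1) → index 5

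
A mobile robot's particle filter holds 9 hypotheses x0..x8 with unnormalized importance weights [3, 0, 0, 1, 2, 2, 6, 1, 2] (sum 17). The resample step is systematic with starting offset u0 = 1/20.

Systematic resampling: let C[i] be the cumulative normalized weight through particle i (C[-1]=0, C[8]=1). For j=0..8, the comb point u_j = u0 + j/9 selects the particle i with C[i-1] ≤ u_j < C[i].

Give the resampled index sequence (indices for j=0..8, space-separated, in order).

C = [3/17, 3/17, 3/17, 4/17, 6/17, 8/17, 14/17, 15/17, 1]
j=0: u_0=1/20 ∈ [0, 3/17) → index 0
j=1: u_1=29/180 ∈ [0, 3/17) → index 0
j=2: u_2=49/180 ∈ [4/17, 6/17) → index 4
j=3: u_3=23/60 ∈ [6/17, 8/17) → index 5
j=4: u_4=89/180 ∈ [8/17, 14/17) → index 6
j=5: u_5=109/180 ∈ [8/17, 14/17) → index 6
j=6: u_6=43/60 ∈ [8/17, 14/17) → index 6
j=7: u_7=149/180 ∈ [14/17, 15/17) → index 7
j=8: u_8=169/180 ∈ [15/17, 1) → index 8

0 0 4 5 6 6 6 7 8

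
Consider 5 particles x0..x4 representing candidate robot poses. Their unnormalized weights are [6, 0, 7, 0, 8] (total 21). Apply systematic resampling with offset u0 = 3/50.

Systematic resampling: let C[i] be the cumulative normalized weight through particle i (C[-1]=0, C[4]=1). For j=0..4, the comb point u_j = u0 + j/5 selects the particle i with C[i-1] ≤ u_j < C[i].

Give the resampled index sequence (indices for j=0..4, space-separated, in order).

C = [2/7, 2/7, 13/21, 13/21, 1]
j=0: u_0=3/50 ∈ [0, 2/7) → index 0
j=1: u_1=13/50 ∈ [0, 2/7) → index 0
j=2: u_2=23/50 ∈ [2/7, 13/21) → index 2
j=3: u_3=33/50 ∈ [13/21, 1) → index 4
j=4: u_4=43/50 ∈ [13/21, 1) → index 4

0 0 2 4 4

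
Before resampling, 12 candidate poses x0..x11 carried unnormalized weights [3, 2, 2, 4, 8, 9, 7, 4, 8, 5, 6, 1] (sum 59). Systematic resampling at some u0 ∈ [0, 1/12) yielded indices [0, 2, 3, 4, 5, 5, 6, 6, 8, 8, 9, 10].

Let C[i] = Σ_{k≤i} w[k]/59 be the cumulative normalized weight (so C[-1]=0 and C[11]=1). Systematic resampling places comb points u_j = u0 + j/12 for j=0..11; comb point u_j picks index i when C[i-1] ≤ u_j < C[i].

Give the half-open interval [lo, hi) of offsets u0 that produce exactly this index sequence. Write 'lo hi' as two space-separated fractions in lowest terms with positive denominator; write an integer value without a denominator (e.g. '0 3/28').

1/708 7/708

C = [3/59, 5/59, 7/59, 11/59, 19/59, 28/59, 35/59, 39/59, 47/59, 52/59, 58/59, 1]
j=0 picked index 0: u0 ∈ [0, 3/59)
j=1 picked index 2: u0 ∈ [1/708, 25/708)
j=2 picked index 3: u0 ∈ [-17/354, 7/354)
j=3 picked index 4: u0 ∈ [-15/236, 17/236)
j=4 picked index 5: u0 ∈ [-2/177, 25/177)
j=5 picked index 5: u0 ∈ [-67/708, 41/708)
j=6 picked index 6: u0 ∈ [-3/118, 11/118)
j=7 picked index 6: u0 ∈ [-77/708, 7/708)
j=8 picked index 8: u0 ∈ [-1/177, 23/177)
j=9 picked index 8: u0 ∈ [-21/236, 11/236)
j=10 picked index 9: u0 ∈ [-13/354, 17/354)
j=11 picked index 10: u0 ∈ [-25/708, 47/708)
intersection: [1/708, 7/708)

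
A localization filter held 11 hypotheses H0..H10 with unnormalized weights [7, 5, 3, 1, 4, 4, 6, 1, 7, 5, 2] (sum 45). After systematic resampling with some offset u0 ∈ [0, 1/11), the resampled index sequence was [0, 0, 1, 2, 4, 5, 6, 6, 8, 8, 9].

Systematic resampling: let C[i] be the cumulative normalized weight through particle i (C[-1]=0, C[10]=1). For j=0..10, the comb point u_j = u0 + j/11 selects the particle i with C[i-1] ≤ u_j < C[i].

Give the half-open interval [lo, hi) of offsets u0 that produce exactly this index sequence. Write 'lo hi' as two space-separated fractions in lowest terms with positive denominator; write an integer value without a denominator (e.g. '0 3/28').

0 13/495

C = [7/45, 4/15, 1/3, 16/45, 4/9, 8/15, 2/3, 31/45, 38/45, 43/45, 1]
j=0 picked index 0: u0 ∈ [0, 7/45)
j=1 picked index 0: u0 ∈ [-1/11, 32/495)
j=2 picked index 1: u0 ∈ [-13/495, 14/165)
j=3 picked index 2: u0 ∈ [-1/165, 2/33)
j=4 picked index 4: u0 ∈ [-4/495, 8/99)
j=5 picked index 5: u0 ∈ [-1/99, 13/165)
j=6 picked index 6: u0 ∈ [-2/165, 4/33)
j=7 picked index 6: u0 ∈ [-17/165, 1/33)
j=8 picked index 8: u0 ∈ [-19/495, 58/495)
j=9 picked index 8: u0 ∈ [-64/495, 13/495)
j=10 picked index 9: u0 ∈ [-32/495, 23/495)
intersection: [0, 13/495)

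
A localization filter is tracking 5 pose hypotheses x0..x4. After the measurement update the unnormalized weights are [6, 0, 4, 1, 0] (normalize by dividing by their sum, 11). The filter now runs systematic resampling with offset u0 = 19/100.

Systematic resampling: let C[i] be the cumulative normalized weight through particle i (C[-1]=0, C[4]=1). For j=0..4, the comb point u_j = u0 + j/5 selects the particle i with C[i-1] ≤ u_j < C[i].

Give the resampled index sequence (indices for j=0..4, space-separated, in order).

C = [6/11, 6/11, 10/11, 1, 1]
j=0: u_0=19/100 ∈ [0, 6/11) → index 0
j=1: u_1=39/100 ∈ [0, 6/11) → index 0
j=2: u_2=59/100 ∈ [6/11, 10/11) → index 2
j=3: u_3=79/100 ∈ [6/11, 10/11) → index 2
j=4: u_4=99/100 ∈ [10/11, 1) → index 3

0 0 2 2 3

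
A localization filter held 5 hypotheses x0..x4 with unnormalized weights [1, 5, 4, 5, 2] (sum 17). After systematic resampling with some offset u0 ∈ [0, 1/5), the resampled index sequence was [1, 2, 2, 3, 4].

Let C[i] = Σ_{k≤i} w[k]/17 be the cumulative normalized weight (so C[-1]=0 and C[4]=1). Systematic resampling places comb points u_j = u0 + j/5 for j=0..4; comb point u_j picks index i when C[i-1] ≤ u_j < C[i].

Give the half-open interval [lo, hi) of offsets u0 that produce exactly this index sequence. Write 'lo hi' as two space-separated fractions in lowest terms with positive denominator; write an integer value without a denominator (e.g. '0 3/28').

13/85 16/85

C = [1/17, 6/17, 10/17, 15/17, 1]
j=0 picked index 1: u0 ∈ [1/17, 6/17)
j=1 picked index 2: u0 ∈ [13/85, 33/85)
j=2 picked index 2: u0 ∈ [-4/85, 16/85)
j=3 picked index 3: u0 ∈ [-1/85, 24/85)
j=4 picked index 4: u0 ∈ [7/85, 1/5)
intersection: [13/85, 16/85)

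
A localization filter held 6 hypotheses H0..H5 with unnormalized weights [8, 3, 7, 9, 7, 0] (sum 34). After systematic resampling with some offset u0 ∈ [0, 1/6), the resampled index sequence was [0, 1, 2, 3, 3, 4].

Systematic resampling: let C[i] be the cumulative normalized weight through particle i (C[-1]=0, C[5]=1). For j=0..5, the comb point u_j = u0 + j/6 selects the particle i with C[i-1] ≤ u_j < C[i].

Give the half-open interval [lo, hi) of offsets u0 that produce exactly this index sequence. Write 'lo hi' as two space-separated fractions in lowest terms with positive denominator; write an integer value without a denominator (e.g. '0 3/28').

C = [4/17, 11/34, 9/17, 27/34, 1, 1]
j=0 picked index 0: u0 ∈ [0, 4/17)
j=1 picked index 1: u0 ∈ [7/102, 8/51)
j=2 picked index 2: u0 ∈ [-1/102, 10/51)
j=3 picked index 3: u0 ∈ [1/34, 5/17)
j=4 picked index 3: u0 ∈ [-7/51, 13/102)
j=5 picked index 4: u0 ∈ [-2/51, 1/6)
intersection: [7/102, 13/102)

7/102 13/102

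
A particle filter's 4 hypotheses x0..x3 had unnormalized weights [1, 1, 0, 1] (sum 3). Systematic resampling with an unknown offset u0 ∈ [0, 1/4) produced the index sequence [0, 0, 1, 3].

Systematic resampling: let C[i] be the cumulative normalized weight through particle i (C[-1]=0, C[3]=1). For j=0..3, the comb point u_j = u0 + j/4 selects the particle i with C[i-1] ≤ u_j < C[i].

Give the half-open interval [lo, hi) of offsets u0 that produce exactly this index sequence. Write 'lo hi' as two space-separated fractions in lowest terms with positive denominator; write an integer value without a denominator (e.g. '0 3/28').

C = [1/3, 2/3, 2/3, 1]
j=0 picked index 0: u0 ∈ [0, 1/3)
j=1 picked index 0: u0 ∈ [-1/4, 1/12)
j=2 picked index 1: u0 ∈ [-1/6, 1/6)
j=3 picked index 3: u0 ∈ [-1/12, 1/4)
intersection: [0, 1/12)

0 1/12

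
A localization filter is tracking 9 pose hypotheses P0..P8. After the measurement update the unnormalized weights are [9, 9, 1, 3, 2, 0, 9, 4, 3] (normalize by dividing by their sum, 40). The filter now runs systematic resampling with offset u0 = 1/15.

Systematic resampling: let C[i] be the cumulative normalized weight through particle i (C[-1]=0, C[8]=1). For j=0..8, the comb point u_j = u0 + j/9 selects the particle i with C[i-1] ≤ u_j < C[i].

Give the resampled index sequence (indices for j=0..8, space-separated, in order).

C = [9/40, 9/20, 19/40, 11/20, 3/5, 3/5, 33/40, 37/40, 1]
j=0: u_0=1/15 ∈ [0, 9/40) → index 0
j=1: u_1=8/45 ∈ [0, 9/40) → index 0
j=2: u_2=13/45 ∈ [9/40, 9/20) → index 1
j=3: u_3=2/5 ∈ [9/40, 9/20) → index 1
j=4: u_4=23/45 ∈ [19/40, 11/20) → index 3
j=5: u_5=28/45 ∈ [3/5, 33/40) → index 6
j=6: u_6=11/15 ∈ [3/5, 33/40) → index 6
j=7: u_7=38/45 ∈ [33/40, 37/40) → index 7
j=8: u_8=43/45 ∈ [37/40, 1) → index 8

0 0 1 1 3 6 6 7 8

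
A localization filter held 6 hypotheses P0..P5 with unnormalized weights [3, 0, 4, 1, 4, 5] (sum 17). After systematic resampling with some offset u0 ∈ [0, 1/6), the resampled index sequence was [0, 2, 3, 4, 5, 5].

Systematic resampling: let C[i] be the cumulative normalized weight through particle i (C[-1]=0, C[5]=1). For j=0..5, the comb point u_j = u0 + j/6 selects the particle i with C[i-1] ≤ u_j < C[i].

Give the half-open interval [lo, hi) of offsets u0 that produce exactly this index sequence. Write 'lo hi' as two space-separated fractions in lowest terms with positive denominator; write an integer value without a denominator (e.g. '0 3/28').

C = [3/17, 3/17, 7/17, 8/17, 12/17, 1]
j=0 picked index 0: u0 ∈ [0, 3/17)
j=1 picked index 2: u0 ∈ [1/102, 25/102)
j=2 picked index 3: u0 ∈ [4/51, 7/51)
j=3 picked index 4: u0 ∈ [-1/34, 7/34)
j=4 picked index 5: u0 ∈ [2/51, 1/3)
j=5 picked index 5: u0 ∈ [-13/102, 1/6)
intersection: [4/51, 7/51)

4/51 7/51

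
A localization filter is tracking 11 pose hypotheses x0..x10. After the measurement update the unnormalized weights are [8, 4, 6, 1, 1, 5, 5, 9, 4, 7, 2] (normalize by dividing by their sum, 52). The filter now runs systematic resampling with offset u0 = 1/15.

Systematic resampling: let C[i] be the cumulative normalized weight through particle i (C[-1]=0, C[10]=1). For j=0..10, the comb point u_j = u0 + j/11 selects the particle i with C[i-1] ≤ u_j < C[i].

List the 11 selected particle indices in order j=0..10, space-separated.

0 1 2 2 5 6 7 7 8 9 10

C = [2/13, 3/13, 9/26, 19/52, 5/13, 25/52, 15/26, 3/4, 43/52, 25/26, 1]
j=0: u_0=1/15 ∈ [0, 2/13) → index 0
j=1: u_1=26/165 ∈ [2/13, 3/13) → index 1
j=2: u_2=41/165 ∈ [3/13, 9/26) → index 2
j=3: u_3=56/165 ∈ [3/13, 9/26) → index 2
j=4: u_4=71/165 ∈ [5/13, 25/52) → index 5
j=5: u_5=86/165 ∈ [25/52, 15/26) → index 6
j=6: u_6=101/165 ∈ [15/26, 3/4) → index 7
j=7: u_7=116/165 ∈ [15/26, 3/4) → index 7
j=8: u_8=131/165 ∈ [3/4, 43/52) → index 8
j=9: u_9=146/165 ∈ [43/52, 25/26) → index 9
j=10: u_10=161/165 ∈ [25/26, 1) → index 10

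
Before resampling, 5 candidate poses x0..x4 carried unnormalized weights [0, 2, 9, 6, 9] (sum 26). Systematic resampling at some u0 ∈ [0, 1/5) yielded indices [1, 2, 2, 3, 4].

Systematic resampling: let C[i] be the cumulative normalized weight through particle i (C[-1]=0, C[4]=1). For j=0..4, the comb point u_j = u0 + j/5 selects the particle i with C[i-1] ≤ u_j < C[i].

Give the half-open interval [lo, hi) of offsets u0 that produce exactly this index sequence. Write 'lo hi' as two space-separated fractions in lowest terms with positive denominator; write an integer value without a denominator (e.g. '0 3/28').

C = [0, 1/13, 11/26, 17/26, 1]
j=0 picked index 1: u0 ∈ [0, 1/13)
j=1 picked index 2: u0 ∈ [-8/65, 29/130)
j=2 picked index 2: u0 ∈ [-21/65, 3/130)
j=3 picked index 3: u0 ∈ [-23/130, 7/130)
j=4 picked index 4: u0 ∈ [-19/130, 1/5)
intersection: [0, 3/130)

0 3/130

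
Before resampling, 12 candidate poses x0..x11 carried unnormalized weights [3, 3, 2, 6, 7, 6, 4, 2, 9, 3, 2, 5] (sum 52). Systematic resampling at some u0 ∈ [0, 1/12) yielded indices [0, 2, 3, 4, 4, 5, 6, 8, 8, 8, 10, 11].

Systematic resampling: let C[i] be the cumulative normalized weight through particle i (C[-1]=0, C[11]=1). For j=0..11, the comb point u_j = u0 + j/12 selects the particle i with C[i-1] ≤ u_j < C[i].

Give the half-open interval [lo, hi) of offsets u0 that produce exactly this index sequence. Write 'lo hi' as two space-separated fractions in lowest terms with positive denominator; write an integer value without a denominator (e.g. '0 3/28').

2/39 3/52

C = [3/52, 3/26, 2/13, 7/26, 21/52, 27/52, 31/52, 33/52, 21/26, 45/52, 47/52, 1]
j=0 picked index 0: u0 ∈ [0, 3/52)
j=1 picked index 2: u0 ∈ [5/156, 11/156)
j=2 picked index 3: u0 ∈ [-1/78, 4/39)
j=3 picked index 4: u0 ∈ [1/52, 2/13)
j=4 picked index 4: u0 ∈ [-5/78, 11/156)
j=5 picked index 5: u0 ∈ [-1/78, 4/39)
j=6 picked index 6: u0 ∈ [1/52, 5/52)
j=7 picked index 8: u0 ∈ [2/39, 35/156)
j=8 picked index 8: u0 ∈ [-5/156, 11/78)
j=9 picked index 8: u0 ∈ [-3/26, 3/52)
j=10 picked index 10: u0 ∈ [5/156, 11/156)
j=11 picked index 11: u0 ∈ [-1/78, 1/12)
intersection: [2/39, 3/52)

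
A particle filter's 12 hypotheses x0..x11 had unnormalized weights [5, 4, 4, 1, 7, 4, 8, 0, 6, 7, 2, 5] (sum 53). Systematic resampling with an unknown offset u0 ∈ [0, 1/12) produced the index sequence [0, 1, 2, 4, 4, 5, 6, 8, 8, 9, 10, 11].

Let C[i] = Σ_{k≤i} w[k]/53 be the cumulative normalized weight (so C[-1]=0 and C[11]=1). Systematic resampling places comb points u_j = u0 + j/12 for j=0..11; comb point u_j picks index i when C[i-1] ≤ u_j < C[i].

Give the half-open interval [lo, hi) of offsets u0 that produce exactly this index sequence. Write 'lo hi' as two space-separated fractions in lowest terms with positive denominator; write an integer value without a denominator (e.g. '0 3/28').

C = [5/53, 9/53, 13/53, 14/53, 21/53, 25/53, 33/53, 33/53, 39/53, 46/53, 48/53, 1]
j=0 picked index 0: u0 ∈ [0, 5/53)
j=1 picked index 1: u0 ∈ [7/636, 55/636)
j=2 picked index 2: u0 ∈ [1/318, 25/318)
j=3 picked index 4: u0 ∈ [3/212, 31/212)
j=4 picked index 4: u0 ∈ [-11/159, 10/159)
j=5 picked index 5: u0 ∈ [-13/636, 35/636)
j=6 picked index 6: u0 ∈ [-3/106, 13/106)
j=7 picked index 8: u0 ∈ [25/636, 97/636)
j=8 picked index 8: u0 ∈ [-7/159, 11/159)
j=9 picked index 9: u0 ∈ [-3/212, 25/212)
j=10 picked index 10: u0 ∈ [11/318, 23/318)
j=11 picked index 11: u0 ∈ [-7/636, 1/12)
intersection: [25/636, 35/636)

25/636 35/636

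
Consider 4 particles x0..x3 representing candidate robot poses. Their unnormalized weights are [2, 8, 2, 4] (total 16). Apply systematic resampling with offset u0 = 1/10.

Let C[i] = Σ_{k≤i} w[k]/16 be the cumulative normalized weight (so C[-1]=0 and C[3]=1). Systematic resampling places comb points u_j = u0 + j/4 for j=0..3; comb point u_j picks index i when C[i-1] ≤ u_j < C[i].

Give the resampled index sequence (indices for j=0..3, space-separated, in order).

0 1 1 3

C = [1/8, 5/8, 3/4, 1]
j=0: u_0=1/10 ∈ [0, 1/8) → index 0
j=1: u_1=7/20 ∈ [1/8, 5/8) → index 1
j=2: u_2=3/5 ∈ [1/8, 5/8) → index 1
j=3: u_3=17/20 ∈ [3/4, 1) → index 3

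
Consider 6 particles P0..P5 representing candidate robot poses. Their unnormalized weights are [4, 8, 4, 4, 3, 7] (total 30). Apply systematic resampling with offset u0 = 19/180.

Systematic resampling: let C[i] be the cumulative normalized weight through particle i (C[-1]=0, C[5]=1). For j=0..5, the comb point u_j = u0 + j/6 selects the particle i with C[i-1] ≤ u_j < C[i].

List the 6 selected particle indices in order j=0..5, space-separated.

C = [2/15, 2/5, 8/15, 2/3, 23/30, 1]
j=0: u_0=19/180 ∈ [0, 2/15) → index 0
j=1: u_1=49/180 ∈ [2/15, 2/5) → index 1
j=2: u_2=79/180 ∈ [2/5, 8/15) → index 2
j=3: u_3=109/180 ∈ [8/15, 2/3) → index 3
j=4: u_4=139/180 ∈ [23/30, 1) → index 5
j=5: u_5=169/180 ∈ [23/30, 1) → index 5

0 1 2 3 5 5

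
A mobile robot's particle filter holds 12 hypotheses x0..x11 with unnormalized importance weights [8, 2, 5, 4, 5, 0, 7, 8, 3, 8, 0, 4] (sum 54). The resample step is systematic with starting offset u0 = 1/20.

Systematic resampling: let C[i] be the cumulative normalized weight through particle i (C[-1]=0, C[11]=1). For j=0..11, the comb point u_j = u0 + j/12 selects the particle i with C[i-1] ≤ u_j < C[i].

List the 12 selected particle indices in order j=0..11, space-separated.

C = [4/27, 5/27, 5/18, 19/54, 4/9, 4/9, 31/54, 13/18, 7/9, 25/27, 25/27, 1]
j=0: u_0=1/20 ∈ [0, 4/27) → index 0
j=1: u_1=2/15 ∈ [0, 4/27) → index 0
j=2: u_2=13/60 ∈ [5/27, 5/18) → index 2
j=3: u_3=3/10 ∈ [5/18, 19/54) → index 3
j=4: u_4=23/60 ∈ [19/54, 4/9) → index 4
j=5: u_5=7/15 ∈ [4/9, 31/54) → index 6
j=6: u_6=11/20 ∈ [4/9, 31/54) → index 6
j=7: u_7=19/30 ∈ [31/54, 13/18) → index 7
j=8: u_8=43/60 ∈ [31/54, 13/18) → index 7
j=9: u_9=4/5 ∈ [7/9, 25/27) → index 9
j=10: u_10=53/60 ∈ [7/9, 25/27) → index 9
j=11: u_11=29/30 ∈ [25/27, 1) → index 11

0 0 2 3 4 6 6 7 7 9 9 11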